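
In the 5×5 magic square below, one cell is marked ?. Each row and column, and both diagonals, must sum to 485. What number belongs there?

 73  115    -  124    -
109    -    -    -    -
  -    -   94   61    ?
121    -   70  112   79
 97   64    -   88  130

From row 4, 485 − (121 + 70 + 112 + 79) gives (4,2) = 103.
From row 5, 485 − (97 + 64 + 88 + 130) gives (5,3) = 106.
Using column 1: 73 + 109 + 121 + 97 + ? → (3,1) = 485 − 400 = 85.
Column 4 must total 485; the given cells sum to 385, so (2,4) = 100.
The remaining cell in main diagonal is (2,2) = 485 − 409 = 76.
Anti-diagonal needs 485; the known cells sum to 394, so (1,5) = 91.
Row 1: 73 + 115 + 124 + 91 + ? = 485, so (1,3) = 82.
From column 2, 485 − (115 + 76 + 103 + 64) gives (3,2) = 127.
Column 3 must total 485; the given cells sum to 352, so (2,3) = 133.
Row 2 needs 485; the known cells sum to 418, so (2,5) = 67.
Using row 3: 85 + 127 + 94 + 61 + ? → (3,5) = 485 − 367 = 118.

118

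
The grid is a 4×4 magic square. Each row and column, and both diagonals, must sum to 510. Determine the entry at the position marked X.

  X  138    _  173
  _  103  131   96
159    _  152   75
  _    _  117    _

89

From row 2, 510 − (103 + 131 + 96) gives (2,1) = 180.
Row 3 must total 510; the given cells sum to 386, so (3,2) = 124.
Column 2: 138 + 103 + 124 + ? = 510, so (4,2) = 145.
The remaining cell in column 3 is (1,3) = 510 − 400 = 110.
Column 4: 173 + 96 + 75 + ? = 510, so (4,4) = 166.
From main diagonal, 510 − (103 + 152 + 166) gives (1,1) = 89.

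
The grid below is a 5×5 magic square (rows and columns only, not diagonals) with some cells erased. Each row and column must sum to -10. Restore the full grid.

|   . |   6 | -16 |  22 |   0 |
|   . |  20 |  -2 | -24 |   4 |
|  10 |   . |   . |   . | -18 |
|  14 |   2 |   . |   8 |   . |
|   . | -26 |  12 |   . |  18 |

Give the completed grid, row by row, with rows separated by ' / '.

Row 1 must total -10; the given cells sum to 12, so (1,1) = -22.
Using row 2: 20 + (-2) + (-24) + 4 + ? → (2,1) = -10 − (-2) = -8.
Column 1 needs -10; the known cells sum to -6, so (5,1) = -4.
Column 2 needs -10; the known cells sum to 2, so (3,2) = -12.
Using column 5: 0 + 4 + (-18) + 18 + ? → (4,5) = -10 − 4 = -14.
From row 4, -10 − (14 + 2 + 8 + (-14)) gives (4,3) = -20.
Row 5: -4 + (-26) + 12 + 18 + ? = -10, so (5,4) = -10.
The remaining cell in column 3 is (3,3) = -10 − (-26) = 16.
Column 4 needs -10; the known cells sum to -4, so (3,4) = -6.

-22 6 -16 22 0 / -8 20 -2 -24 4 / 10 -12 16 -6 -18 / 14 2 -20 8 -14 / -4 -26 12 -10 18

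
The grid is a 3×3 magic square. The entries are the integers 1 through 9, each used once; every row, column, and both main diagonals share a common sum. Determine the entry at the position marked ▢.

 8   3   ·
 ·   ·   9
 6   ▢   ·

7

The entries are 1 through 9, which sum to 45, so each line sums to 45/3 = 15.
Row 1 must total 15; the given cells sum to 11, so (1,3) = 4.
Column 1 must total 15; the given cells sum to 14, so (2,1) = 1.
The remaining cell in column 3 is (3,3) = 15 − 13 = 2.
Using main diagonal: 8 + 2 + ? → (2,2) = 15 − 10 = 5.
The remaining cell in row 3 is (3,2) = 15 − 8 = 7.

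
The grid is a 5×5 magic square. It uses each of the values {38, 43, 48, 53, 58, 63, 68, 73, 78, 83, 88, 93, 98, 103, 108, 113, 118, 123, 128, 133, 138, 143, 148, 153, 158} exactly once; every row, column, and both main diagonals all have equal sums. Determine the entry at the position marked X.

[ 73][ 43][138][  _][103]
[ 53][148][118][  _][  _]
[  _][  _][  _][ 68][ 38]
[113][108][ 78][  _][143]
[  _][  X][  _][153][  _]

63

The 25 entries sum to 2450, so each line sums to 2450/5 = 490.
Row 1 must total 490; the given cells sum to 357, so (1,4) = 133.
Row 4 needs 490; the known cells sum to 442, so (4,4) = 48.
Using column 4: 133 + 68 + 48 + 153 + ? → (2,4) = 490 − 402 = 88.
Row 2 must total 490; the given cells sum to 407, so (2,5) = 83.
From column 5, 490 − (103 + 83 + 38 + 143) gives (5,5) = 123.
From main diagonal, 490 − (73 + 148 + 48 + 123) gives (3,3) = 98.
Anti-diagonal: 103 + 88 + 98 + 108 + ? = 490, so (5,1) = 93.
The remaining cell in column 1 is (3,1) = 490 − 332 = 158.
Column 3: 138 + 118 + 98 + 78 + ? = 490, so (5,3) = 58.
Row 3 must total 490; the given cells sum to 362, so (3,2) = 128.
Using row 5: 93 + 58 + 153 + 123 + ? → (5,2) = 490 − 427 = 63.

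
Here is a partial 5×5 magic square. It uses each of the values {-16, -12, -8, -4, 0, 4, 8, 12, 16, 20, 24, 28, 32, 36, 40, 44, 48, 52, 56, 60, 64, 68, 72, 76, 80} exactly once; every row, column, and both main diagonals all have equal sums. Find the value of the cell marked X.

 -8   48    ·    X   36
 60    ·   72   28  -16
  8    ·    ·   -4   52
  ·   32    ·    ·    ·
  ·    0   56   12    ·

The 25 entries sum to 800, so each line sums to 800/5 = 160.
Row 2: 60 + 72 + 28 + (-16) + ? = 160, so (2,2) = 16.
Column 2 needs 160; the known cells sum to 96, so (3,2) = 64.
Row 3: 8 + 64 + (-4) + 52 + ? = 160, so (3,3) = 40.
Anti-diagonal must total 160; the given cells sum to 136, so (5,1) = 24.
Row 5 needs 160; the known cells sum to 92, so (5,5) = 68.
Column 1: -8 + 60 + 8 + 24 + ? = 160, so (4,1) = 76.
Column 5 needs 160; the known cells sum to 140, so (4,5) = 20.
From main diagonal, 160 − (-8 + 16 + 40 + 68) gives (4,4) = 44.
From row 4, 160 − (76 + 32 + 44 + 20) gives (4,3) = -12.
Column 3: 72 + 40 + (-12) + 56 + ? = 160, so (1,3) = 4.
Using column 4: 28 + (-4) + 44 + 12 + ? → (1,4) = 160 − 80 = 80.

80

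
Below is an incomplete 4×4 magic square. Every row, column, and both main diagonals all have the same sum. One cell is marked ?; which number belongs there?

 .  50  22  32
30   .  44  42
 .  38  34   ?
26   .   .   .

Anti-diagonal is complete and sums to 140; that is the magic constant.
The remaining cell in row 1 is (1,1) = 140 − 104 = 36.
Row 2 must total 140; the given cells sum to 116, so (2,2) = 24.
Using column 1: 36 + 30 + 26 + ? → (3,1) = 140 − 92 = 48.
The remaining cell in column 2 is (4,2) = 140 − 112 = 28.
The remaining cell in column 3 is (4,3) = 140 − 100 = 40.
Main diagonal needs 140; the known cells sum to 94, so (4,4) = 46.
Row 3: 48 + 38 + 34 + ? = 140, so (3,4) = 20.

20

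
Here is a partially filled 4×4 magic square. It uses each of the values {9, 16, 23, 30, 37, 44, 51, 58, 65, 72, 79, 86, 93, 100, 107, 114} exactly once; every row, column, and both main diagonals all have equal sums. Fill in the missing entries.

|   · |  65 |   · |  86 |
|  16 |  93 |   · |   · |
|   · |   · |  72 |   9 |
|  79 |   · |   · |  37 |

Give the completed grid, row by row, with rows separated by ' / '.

44 65 51 86 / 16 93 23 114 / 107 58 72 9 / 79 30 100 37

The 16 entries sum to 984, so each line sums to 984/4 = 246.
From column 4, 246 − (86 + 9 + 37) gives (2,4) = 114.
Main diagonal must total 246; the given cells sum to 202, so (1,1) = 44.
Row 1 needs 246; the known cells sum to 195, so (1,3) = 51.
Using row 2: 16 + 93 + 114 + ? → (2,3) = 246 − 223 = 23.
The remaining cell in column 1 is (3,1) = 246 − 139 = 107.
From column 3, 246 − (51 + 23 + 72) gives (4,3) = 100.
Anti-diagonal needs 246; the known cells sum to 188, so (3,2) = 58.
Row 4 needs 246; the known cells sum to 216, so (4,2) = 30.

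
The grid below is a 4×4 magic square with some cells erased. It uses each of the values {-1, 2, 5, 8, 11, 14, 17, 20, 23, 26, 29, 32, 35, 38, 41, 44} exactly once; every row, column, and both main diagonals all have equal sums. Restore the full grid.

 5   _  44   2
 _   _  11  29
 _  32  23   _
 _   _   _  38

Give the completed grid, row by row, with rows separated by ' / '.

5 35 44 2 / 26 20 11 29 / 14 32 23 17 / 41 -1 8 38

The 16 entries sum to 344, so each line sums to 344/4 = 86.
Row 1: 5 + 44 + 2 + ? = 86, so (1,2) = 35.
The remaining cell in column 3 is (4,3) = 86 − 78 = 8.
From column 4, 86 − (2 + 29 + 38) gives (3,4) = 17.
The remaining cell in main diagonal is (2,2) = 86 − 66 = 20.
Using anti-diagonal: 2 + 11 + 32 + ? → (4,1) = 86 − 45 = 41.
From row 2, 86 − (20 + 11 + 29) gives (2,1) = 26.
The remaining cell in row 3 is (3,1) = 86 − 72 = 14.
Row 4 must total 86; the given cells sum to 87, so (4,2) = -1.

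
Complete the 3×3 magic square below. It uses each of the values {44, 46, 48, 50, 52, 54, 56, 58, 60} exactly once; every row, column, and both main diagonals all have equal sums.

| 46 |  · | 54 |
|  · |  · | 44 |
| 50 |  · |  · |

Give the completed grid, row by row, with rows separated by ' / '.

The 9 entries sum to 468, so each line sums to 468/3 = 156.
Row 1 needs 156; the known cells sum to 100, so (1,2) = 56.
Column 1 needs 156; the known cells sum to 96, so (2,1) = 60.
Using column 3: 54 + 44 + ? → (3,3) = 156 − 98 = 58.
Main diagonal needs 156; the known cells sum to 104, so (2,2) = 52.
Row 3: 50 + 58 + ? = 156, so (3,2) = 48.

46 56 54 / 60 52 44 / 50 48 58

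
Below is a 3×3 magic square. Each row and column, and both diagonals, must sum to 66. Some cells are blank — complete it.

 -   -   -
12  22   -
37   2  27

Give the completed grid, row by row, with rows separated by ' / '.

Row 2: 12 + 22 + ? = 66, so (2,3) = 32.
Using column 1: 12 + 37 + ? → (1,1) = 66 − 49 = 17.
Column 2 needs 66; the known cells sum to 24, so (1,2) = 42.
From column 3, 66 − (32 + 27) gives (1,3) = 7.

17 42 7 / 12 22 32 / 37 2 27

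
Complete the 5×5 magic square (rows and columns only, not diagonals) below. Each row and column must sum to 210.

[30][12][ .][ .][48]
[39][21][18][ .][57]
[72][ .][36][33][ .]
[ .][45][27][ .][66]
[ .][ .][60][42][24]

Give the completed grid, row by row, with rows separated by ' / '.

30 12 69 51 48 / 39 21 18 75 57 / 72 54 36 33 15 / 63 45 27 9 66 / 6 78 60 42 24

Row 2 must total 210; the given cells sum to 135, so (2,4) = 75.
Column 3: 18 + 36 + 27 + 60 + ? = 210, so (1,3) = 69.
Using column 5: 48 + 57 + 66 + 24 + ? → (3,5) = 210 − 195 = 15.
Row 1 must total 210; the given cells sum to 159, so (1,4) = 51.
The remaining cell in row 3 is (3,2) = 210 − 156 = 54.
From column 2, 210 − (12 + 21 + 54 + 45) gives (5,2) = 78.
The remaining cell in column 4 is (4,4) = 210 − 201 = 9.
From row 4, 210 − (45 + 27 + 9 + 66) gives (4,1) = 63.
Using row 5: 78 + 60 + 42 + 24 + ? → (5,1) = 210 − 204 = 6.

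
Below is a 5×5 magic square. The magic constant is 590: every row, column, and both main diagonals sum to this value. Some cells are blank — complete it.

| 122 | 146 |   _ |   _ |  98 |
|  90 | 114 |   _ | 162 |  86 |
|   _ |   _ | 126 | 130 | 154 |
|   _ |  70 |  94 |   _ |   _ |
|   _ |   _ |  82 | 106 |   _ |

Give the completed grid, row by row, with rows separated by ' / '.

Using row 2: 90 + 114 + 162 + 86 + ? → (2,3) = 590 − 452 = 138.
From column 3, 590 − (138 + 126 + 94 + 82) gives (1,3) = 150.
From anti-diagonal, 590 − (98 + 162 + 126 + 70) gives (5,1) = 134.
Row 1 needs 590; the known cells sum to 516, so (1,4) = 74.
Column 4 needs 590; the known cells sum to 472, so (4,4) = 118.
Main diagonal: 122 + 114 + 126 + 118 + ? = 590, so (5,5) = 110.
Using row 5: 134 + 82 + 106 + 110 + ? → (5,2) = 590 − 432 = 158.
Column 2 must total 590; the given cells sum to 488, so (3,2) = 102.
From column 5, 590 − (98 + 86 + 154 + 110) gives (4,5) = 142.
Using row 3: 102 + 126 + 130 + 154 + ? → (3,1) = 590 − 512 = 78.
Using row 4: 70 + 94 + 118 + 142 + ? → (4,1) = 590 − 424 = 166.

122 146 150 74 98 / 90 114 138 162 86 / 78 102 126 130 154 / 166 70 94 118 142 / 134 158 82 106 110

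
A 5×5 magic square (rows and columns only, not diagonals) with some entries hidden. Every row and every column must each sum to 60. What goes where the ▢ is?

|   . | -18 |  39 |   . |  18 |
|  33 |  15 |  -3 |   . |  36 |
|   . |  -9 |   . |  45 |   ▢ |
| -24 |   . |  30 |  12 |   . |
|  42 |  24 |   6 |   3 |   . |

27

Using row 2: 33 + 15 + (-3) + 36 + ? → (2,4) = 60 − 81 = -21.
Row 5 must total 60; the given cells sum to 75, so (5,5) = -15.
Column 2: -18 + 15 + (-9) + 24 + ? = 60, so (4,2) = 48.
Column 3 needs 60; the known cells sum to 72, so (3,3) = -12.
Column 4: -21 + 45 + 12 + 3 + ? = 60, so (1,4) = 21.
Row 1 needs 60; the known cells sum to 60, so (1,1) = 0.
The remaining cell in row 4 is (4,5) = 60 − 66 = -6.
The remaining cell in column 1 is (3,1) = 60 − 51 = 9.
From column 5, 60 − (18 + 36 + (-6) + (-15)) gives (3,5) = 27.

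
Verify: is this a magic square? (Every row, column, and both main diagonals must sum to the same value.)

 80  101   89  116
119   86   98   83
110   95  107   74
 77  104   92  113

Row 1: 80 + 101 + 89 + 116 = 386.
Row 2: 119 + 86 + 98 + 83 = 386.
Row 3: 110 + 95 + 107 + 74 = 386.
Row 4: 77 + 104 + 92 + 113 = 386.
Column 1: 80 + 119 + 110 + 77 = 386.
Column 2: 101 + 86 + 95 + 104 = 386.
Column 3: 89 + 98 + 107 + 92 = 386.
Column 4: 116 + 83 + 74 + 113 = 386.
Main diagonal: 80 + 86 + 107 + 113 = 386.
Anti-diagonal: 116 + 98 + 95 + 77 = 386.
All lines sum to 386.

Yes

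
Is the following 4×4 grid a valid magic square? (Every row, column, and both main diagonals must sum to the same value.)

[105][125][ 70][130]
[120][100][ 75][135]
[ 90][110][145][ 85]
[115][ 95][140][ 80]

Row 1: 105 + 125 + 70 + 130 = 430.
Row 2: 120 + 100 + 75 + 135 = 430.
Row 3: 90 + 110 + 145 + 85 = 430.
Row 4: 115 + 95 + 140 + 80 = 430.
Column 1: 105 + 120 + 90 + 115 = 430.
Column 2: 125 + 100 + 110 + 95 = 430.
Column 3: 70 + 75 + 145 + 140 = 430.
Column 4: 130 + 135 + 85 + 80 = 430.
Main diagonal: 105 + 100 + 145 + 80 = 430.
Anti-diagonal: 130 + 75 + 110 + 115 = 430.
All lines sum to 430.

Yes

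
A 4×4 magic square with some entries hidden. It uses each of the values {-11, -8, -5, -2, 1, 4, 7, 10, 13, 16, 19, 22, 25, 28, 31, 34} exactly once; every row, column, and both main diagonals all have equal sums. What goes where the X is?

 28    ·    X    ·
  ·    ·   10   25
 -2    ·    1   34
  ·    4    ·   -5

19

The 16 entries sum to 184, so each line sums to 184/4 = 46.
Row 3: -2 + 1 + 34 + ? = 46, so (3,2) = 13.
From column 4, 46 − (25 + 34 + (-5)) gives (1,4) = -8.
Using main diagonal: 28 + 1 + (-5) + ? → (2,2) = 46 − 24 = 22.
Using anti-diagonal: -8 + 10 + 13 + ? → (4,1) = 46 − 15 = 31.
Using row 2: 22 + 10 + 25 + ? → (2,1) = 46 − 57 = -11.
Row 4 needs 46; the known cells sum to 30, so (4,3) = 16.
The remaining cell in column 2 is (1,2) = 46 − 39 = 7.
Column 3 needs 46; the known cells sum to 27, so (1,3) = 19.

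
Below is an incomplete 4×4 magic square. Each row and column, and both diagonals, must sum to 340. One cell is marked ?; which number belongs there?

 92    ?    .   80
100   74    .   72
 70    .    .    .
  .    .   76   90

Using row 2: 100 + 74 + 72 + ? → (2,3) = 340 − 246 = 94.
Using column 1: 92 + 100 + 70 + ? → (4,1) = 340 − 262 = 78.
The remaining cell in column 4 is (3,4) = 340 − 242 = 98.
Main diagonal: 92 + 74 + 90 + ? = 340, so (3,3) = 84.
Anti-diagonal: 80 + 94 + 78 + ? = 340, so (3,2) = 88.
Row 4 must total 340; the given cells sum to 244, so (4,2) = 96.
Column 2 must total 340; the given cells sum to 258, so (1,2) = 82.

82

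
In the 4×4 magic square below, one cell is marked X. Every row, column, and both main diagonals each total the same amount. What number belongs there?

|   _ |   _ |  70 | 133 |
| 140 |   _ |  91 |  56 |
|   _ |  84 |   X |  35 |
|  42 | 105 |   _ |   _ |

Anti-diagonal is complete and sums to 350; that is the magic constant.
Using row 2: 140 + 91 + 56 + ? → (2,2) = 350 − 287 = 63.
Column 2 needs 350; the known cells sum to 252, so (1,2) = 98.
From column 4, 350 − (133 + 56 + 35) gives (4,4) = 126.
Using row 1: 98 + 70 + 133 + ? → (1,1) = 350 − 301 = 49.
Row 4: 42 + 105 + 126 + ? = 350, so (4,3) = 77.
From column 1, 350 − (49 + 140 + 42) gives (3,1) = 119.
The remaining cell in column 3 is (3,3) = 350 − 238 = 112.

112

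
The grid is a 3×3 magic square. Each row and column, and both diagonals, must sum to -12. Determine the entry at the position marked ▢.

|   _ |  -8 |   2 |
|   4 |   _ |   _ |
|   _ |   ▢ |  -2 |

0

Row 1: -8 + 2 + ? = -12, so (1,1) = -6.
From column 1, -12 − (-6 + 4) gives (3,1) = -10.
Column 3 needs -12; the known cells sum to 0, so (2,3) = -12.
Main diagonal must total -12; the given cells sum to -8, so (2,2) = -4.
Row 3 must total -12; the given cells sum to -12, so (3,2) = 0.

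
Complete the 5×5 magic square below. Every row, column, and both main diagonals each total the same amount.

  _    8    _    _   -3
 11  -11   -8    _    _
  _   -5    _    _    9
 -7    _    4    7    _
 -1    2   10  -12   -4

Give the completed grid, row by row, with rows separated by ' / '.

Row 5 is already complete: -1 + 2 + 10 + -12 + -4 = -5, so that is the magic constant.
Column 2 needs -5; the known cells sum to -6, so (4,2) = 1.
From row 4, -5 − (-7 + 1 + 4 + 7) gives (4,5) = -10.
Using column 5: -3 + 9 + (-10) + (-4) + ? → (2,5) = -5 − (-8) = 3.
The remaining cell in row 2 is (2,4) = -5 − (-5) = 0.
The remaining cell in anti-diagonal is (3,3) = -5 − (-3) = -2.
Using column 3: -8 + (-2) + 4 + 10 + ? → (1,3) = -5 − 4 = -9.
Using main diagonal: -11 + (-2) + 7 + (-4) + ? → (1,1) = -5 − (-10) = 5.
From row 1, -5 − (5 + 8 + (-9) + (-3)) gives (1,4) = -6.
Column 1: 5 + 11 + (-7) + (-1) + ? = -5, so (3,1) = -13.
Using column 4: -6 + 0 + 7 + (-12) + ? → (3,4) = -5 − (-11) = 6.

5 8 -9 -6 -3 / 11 -11 -8 0 3 / -13 -5 -2 6 9 / -7 1 4 7 -10 / -1 2 10 -12 -4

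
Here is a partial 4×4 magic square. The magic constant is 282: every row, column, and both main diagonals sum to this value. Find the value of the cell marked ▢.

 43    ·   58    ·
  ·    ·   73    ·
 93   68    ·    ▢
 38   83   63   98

Column 1: 43 + 93 + 38 + ? = 282, so (2,1) = 108.
Using column 3: 58 + 73 + 63 + ? → (3,3) = 282 − 194 = 88.
The remaining cell in main diagonal is (2,2) = 282 − 229 = 53.
Anti-diagonal needs 282; the known cells sum to 179, so (1,4) = 103.
Row 1 needs 282; the known cells sum to 204, so (1,2) = 78.
Row 2: 108 + 53 + 73 + ? = 282, so (2,4) = 48.
Row 3 must total 282; the given cells sum to 249, so (3,4) = 33.

33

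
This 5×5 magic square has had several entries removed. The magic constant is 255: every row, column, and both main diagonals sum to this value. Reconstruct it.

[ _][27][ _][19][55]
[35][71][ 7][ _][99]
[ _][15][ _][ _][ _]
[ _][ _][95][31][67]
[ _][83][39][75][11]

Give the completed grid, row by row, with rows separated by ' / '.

91 27 63 19 55 / 35 71 7 43 99 / 79 15 51 87 23 / 3 59 95 31 67 / 47 83 39 75 11

The remaining cell in row 2 is (2,4) = 255 − 212 = 43.
Using row 5: 83 + 39 + 75 + 11 + ? → (5,1) = 255 − 208 = 47.
The remaining cell in column 2 is (4,2) = 255 − 196 = 59.
Using column 4: 19 + 43 + 31 + 75 + ? → (3,4) = 255 − 168 = 87.
From column 5, 255 − (55 + 99 + 67 + 11) gives (3,5) = 23.
The remaining cell in anti-diagonal is (3,3) = 255 − 204 = 51.
Row 3: 15 + 51 + 87 + 23 + ? = 255, so (3,1) = 79.
Using row 4: 59 + 95 + 31 + 67 + ? → (4,1) = 255 − 252 = 3.
The remaining cell in column 1 is (1,1) = 255 − 164 = 91.
Column 3 must total 255; the given cells sum to 192, so (1,3) = 63.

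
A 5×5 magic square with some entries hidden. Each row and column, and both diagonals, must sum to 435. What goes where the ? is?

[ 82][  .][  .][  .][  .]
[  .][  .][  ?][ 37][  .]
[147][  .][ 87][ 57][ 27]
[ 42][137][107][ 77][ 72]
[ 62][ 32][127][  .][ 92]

67

Row 3 needs 435; the known cells sum to 318, so (3,2) = 117.
Row 5: 62 + 32 + 127 + 92 + ? = 435, so (5,4) = 122.
Using column 1: 82 + 147 + 42 + 62 + ? → (2,1) = 435 − 333 = 102.
Column 4 must total 435; the given cells sum to 293, so (1,4) = 142.
Main diagonal needs 435; the known cells sum to 338, so (2,2) = 97.
Anti-diagonal: 37 + 87 + 137 + 62 + ? = 435, so (1,5) = 112.
Column 2: 97 + 117 + 137 + 32 + ? = 435, so (1,2) = 52.
Column 5 must total 435; the given cells sum to 303, so (2,5) = 132.
The remaining cell in row 1 is (1,3) = 435 − 388 = 47.
The remaining cell in row 2 is (2,3) = 435 − 368 = 67.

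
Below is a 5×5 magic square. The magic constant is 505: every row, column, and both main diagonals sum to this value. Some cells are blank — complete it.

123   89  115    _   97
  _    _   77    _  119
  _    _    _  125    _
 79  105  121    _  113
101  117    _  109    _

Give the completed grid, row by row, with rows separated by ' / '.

123 89 115 81 97 / 95 111 77 103 119 / 107 83 99 125 91 / 79 105 121 87 113 / 101 117 93 109 85

The remaining cell in row 1 is (1,4) = 505 − 424 = 81.
From row 4, 505 − (79 + 105 + 121 + 113) gives (4,4) = 87.
Using column 4: 81 + 125 + 87 + 109 + ? → (2,4) = 505 − 402 = 103.
From anti-diagonal, 505 − (97 + 103 + 105 + 101) gives (3,3) = 99.
Column 3 needs 505; the known cells sum to 412, so (5,3) = 93.
The remaining cell in row 5 is (5,5) = 505 − 420 = 85.
Column 5: 97 + 119 + 113 + 85 + ? = 505, so (3,5) = 91.
Using main diagonal: 123 + 99 + 87 + 85 + ? → (2,2) = 505 − 394 = 111.
Row 2: 111 + 77 + 103 + 119 + ? = 505, so (2,1) = 95.
The remaining cell in column 1 is (3,1) = 505 − 398 = 107.
Column 2 must total 505; the given cells sum to 422, so (3,2) = 83.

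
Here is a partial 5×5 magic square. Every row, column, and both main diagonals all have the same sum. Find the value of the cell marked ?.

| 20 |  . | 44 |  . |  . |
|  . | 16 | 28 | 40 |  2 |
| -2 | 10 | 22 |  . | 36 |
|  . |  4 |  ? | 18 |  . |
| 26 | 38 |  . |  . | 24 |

Main diagonal is complete and sums to 100; that is the magic constant.
Using row 2: 16 + 28 + 40 + 2 + ? → (2,1) = 100 − 86 = 14.
Row 3: -2 + 10 + 22 + 36 + ? = 100, so (3,4) = 34.
Column 1 needs 100; the known cells sum to 58, so (4,1) = 42.
The remaining cell in column 2 is (1,2) = 100 − 68 = 32.
From anti-diagonal, 100 − (40 + 22 + 4 + 26) gives (1,5) = 8.
The remaining cell in row 1 is (1,4) = 100 − 104 = -4.
The remaining cell in column 4 is (5,4) = 100 − 88 = 12.
The remaining cell in column 5 is (4,5) = 100 − 70 = 30.
Row 4: 42 + 4 + 18 + 30 + ? = 100, so (4,3) = 6.

6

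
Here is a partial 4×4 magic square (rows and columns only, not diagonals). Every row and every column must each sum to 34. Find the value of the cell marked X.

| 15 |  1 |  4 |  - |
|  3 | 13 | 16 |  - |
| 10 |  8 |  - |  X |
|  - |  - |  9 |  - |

11

Using row 1: 15 + 1 + 4 + ? → (1,4) = 34 − 20 = 14.
Row 2 must total 34; the given cells sum to 32, so (2,4) = 2.
Column 1 needs 34; the known cells sum to 28, so (4,1) = 6.
Column 2 needs 34; the known cells sum to 22, so (4,2) = 12.
The remaining cell in column 3 is (3,3) = 34 − 29 = 5.
Row 3: 10 + 8 + 5 + ? = 34, so (3,4) = 11.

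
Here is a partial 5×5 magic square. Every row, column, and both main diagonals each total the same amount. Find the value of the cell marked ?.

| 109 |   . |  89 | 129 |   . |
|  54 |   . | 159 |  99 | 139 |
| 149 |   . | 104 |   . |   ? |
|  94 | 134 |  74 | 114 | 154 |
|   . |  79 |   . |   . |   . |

84

Row 4 is complete and sums to 570; that is the magic constant.
Using row 2: 54 + 159 + 99 + 139 + ? → (2,2) = 570 − 451 = 119.
Using column 1: 109 + 54 + 149 + 94 + ? → (5,1) = 570 − 406 = 164.
The remaining cell in column 3 is (5,3) = 570 − 426 = 144.
Main diagonal must total 570; the given cells sum to 446, so (5,5) = 124.
Anti-diagonal needs 570; the known cells sum to 501, so (1,5) = 69.
Row 1: 109 + 89 + 129 + 69 + ? = 570, so (1,2) = 174.
The remaining cell in row 5 is (5,4) = 570 − 511 = 59.
The remaining cell in column 2 is (3,2) = 570 − 506 = 64.
Column 4: 129 + 99 + 114 + 59 + ? = 570, so (3,4) = 169.
From column 5, 570 − (69 + 139 + 154 + 124) gives (3,5) = 84.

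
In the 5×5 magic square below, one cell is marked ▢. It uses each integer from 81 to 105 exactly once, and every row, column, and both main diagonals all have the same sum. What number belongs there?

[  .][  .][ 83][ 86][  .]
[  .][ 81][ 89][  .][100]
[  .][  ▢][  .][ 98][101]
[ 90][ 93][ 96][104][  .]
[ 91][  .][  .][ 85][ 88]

The entries are 81 through 105, which sum to 2325, so each line sums to 2325/5 = 465.
Using row 4: 90 + 93 + 96 + 104 + ? → (4,5) = 465 − 383 = 82.
Column 4 needs 465; the known cells sum to 373, so (2,4) = 92.
The remaining cell in column 5 is (1,5) = 465 − 371 = 94.
Anti-diagonal needs 465; the known cells sum to 370, so (3,3) = 95.
Row 2 must total 465; the given cells sum to 362, so (2,1) = 103.
Column 3 needs 465; the known cells sum to 363, so (5,3) = 102.
Main diagonal needs 465; the known cells sum to 368, so (1,1) = 97.
Row 1: 97 + 83 + 86 + 94 + ? = 465, so (1,2) = 105.
Using row 5: 91 + 102 + 85 + 88 + ? → (5,2) = 465 − 366 = 99.
Using column 1: 97 + 103 + 90 + 91 + ? → (3,1) = 465 − 381 = 84.
Column 2: 105 + 81 + 93 + 99 + ? = 465, so (3,2) = 87.

87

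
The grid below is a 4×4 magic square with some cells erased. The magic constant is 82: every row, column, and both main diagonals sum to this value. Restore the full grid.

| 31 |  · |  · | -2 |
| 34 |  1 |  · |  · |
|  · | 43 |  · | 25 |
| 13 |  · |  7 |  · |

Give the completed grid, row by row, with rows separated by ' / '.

31 16 37 -2 / 34 1 28 19 / 4 43 10 25 / 13 22 7 40

Column 1 needs 82; the known cells sum to 78, so (3,1) = 4.
Anti-diagonal needs 82; the known cells sum to 54, so (2,3) = 28.
Row 2 must total 82; the given cells sum to 63, so (2,4) = 19.
From row 3, 82 − (4 + 43 + 25) gives (3,3) = 10.
Column 3 needs 82; the known cells sum to 45, so (1,3) = 37.
Column 4 needs 82; the known cells sum to 42, so (4,4) = 40.
From row 1, 82 − (31 + 37 + (-2)) gives (1,2) = 16.
Row 4: 13 + 7 + 40 + ? = 82, so (4,2) = 22.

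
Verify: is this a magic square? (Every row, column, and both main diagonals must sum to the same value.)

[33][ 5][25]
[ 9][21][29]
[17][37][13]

Row 1: 33 + 5 + 25 = 63.
Row 2: 9 + 21 + 29 = 59.
Row 3: 17 + 37 + 13 = 67.
Column 1: 33 + 9 + 17 = 59.
Column 2: 5 + 21 + 37 = 63.
Column 3: 25 + 29 + 13 = 67.
Main diagonal: 33 + 21 + 13 = 67.
Anti-diagonal: 25 + 21 + 17 = 63.

No — row 3 sums to 67 but column 2 sums to 63.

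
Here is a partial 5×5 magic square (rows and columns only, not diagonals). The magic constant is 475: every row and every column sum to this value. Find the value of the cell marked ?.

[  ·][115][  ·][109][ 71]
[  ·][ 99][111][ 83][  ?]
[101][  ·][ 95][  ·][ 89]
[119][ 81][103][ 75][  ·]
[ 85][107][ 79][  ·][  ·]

Using row 4: 119 + 81 + 103 + 75 + ? → (4,5) = 475 − 378 = 97.
The remaining cell in column 2 is (3,2) = 475 − 402 = 73.
Column 3 needs 475; the known cells sum to 388, so (1,3) = 87.
Row 1 needs 475; the known cells sum to 382, so (1,1) = 93.
Using row 3: 101 + 73 + 95 + 89 + ? → (3,4) = 475 − 358 = 117.
From column 1, 475 − (93 + 101 + 119 + 85) gives (2,1) = 77.
Column 4 needs 475; the known cells sum to 384, so (5,4) = 91.
Row 2: 77 + 99 + 111 + 83 + ? = 475, so (2,5) = 105.

105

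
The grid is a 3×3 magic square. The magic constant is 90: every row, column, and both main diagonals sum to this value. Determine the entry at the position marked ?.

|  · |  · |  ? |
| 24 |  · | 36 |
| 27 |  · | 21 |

33

Row 2 needs 90; the known cells sum to 60, so (2,2) = 30.
Row 3 must total 90; the given cells sum to 48, so (3,2) = 42.
The remaining cell in column 1 is (1,1) = 90 − 51 = 39.
Using column 2: 30 + 42 + ? → (1,2) = 90 − 72 = 18.
Column 3: 36 + 21 + ? = 90, so (1,3) = 33.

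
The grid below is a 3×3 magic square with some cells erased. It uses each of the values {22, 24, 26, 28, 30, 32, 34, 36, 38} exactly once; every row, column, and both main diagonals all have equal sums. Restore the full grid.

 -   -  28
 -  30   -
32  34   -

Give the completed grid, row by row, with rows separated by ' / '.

The 9 entries sum to 270, so each line sums to 270/3 = 90.
Row 3: 32 + 34 + ? = 90, so (3,3) = 24.
From column 2, 90 − (30 + 34) gives (1,2) = 26.
Column 3: 28 + 24 + ? = 90, so (2,3) = 38.
Using main diagonal: 30 + 24 + ? → (1,1) = 90 − 54 = 36.
From row 2, 90 − (30 + 38) gives (2,1) = 22.

36 26 28 / 22 30 38 / 32 34 24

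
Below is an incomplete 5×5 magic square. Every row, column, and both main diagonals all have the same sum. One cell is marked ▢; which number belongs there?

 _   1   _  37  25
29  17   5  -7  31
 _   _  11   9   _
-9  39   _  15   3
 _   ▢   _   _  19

-5

Row 2 is complete and sums to 75; that is the magic constant.
Row 4: -9 + 39 + 15 + 3 + ? = 75, so (4,3) = 27.
From column 4, 75 − (37 + (-7) + 9 + 15) gives (5,4) = 21.
Column 5 must total 75; the given cells sum to 78, so (3,5) = -3.
Main diagonal: 17 + 11 + 15 + 19 + ? = 75, so (1,1) = 13.
Anti-diagonal must total 75; the given cells sum to 68, so (5,1) = 7.
Using row 1: 13 + 1 + 37 + 25 + ? → (1,3) = 75 − 76 = -1.
The remaining cell in column 1 is (3,1) = 75 − 40 = 35.
Column 3 needs 75; the known cells sum to 42, so (5,3) = 33.
Row 3: 35 + 11 + 9 + (-3) + ? = 75, so (3,2) = 23.
Row 5 needs 75; the known cells sum to 80, so (5,2) = -5.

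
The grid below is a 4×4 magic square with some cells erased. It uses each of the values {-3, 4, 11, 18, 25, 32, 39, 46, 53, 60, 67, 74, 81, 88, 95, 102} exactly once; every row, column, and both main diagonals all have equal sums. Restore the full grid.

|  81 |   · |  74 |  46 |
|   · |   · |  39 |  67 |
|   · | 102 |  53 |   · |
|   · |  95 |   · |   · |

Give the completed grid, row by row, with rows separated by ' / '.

The 16 entries sum to 792, so each line sums to 792/4 = 198.
Using row 1: 81 + 74 + 46 + ? → (1,2) = 198 − 201 = -3.
Column 2 must total 198; the given cells sum to 194, so (2,2) = 4.
Using column 3: 74 + 39 + 53 + ? → (4,3) = 198 − 166 = 32.
Main diagonal: 81 + 4 + 53 + ? = 198, so (4,4) = 60.
From anti-diagonal, 198 − (46 + 39 + 102) gives (4,1) = 11.
Row 2: 4 + 39 + 67 + ? = 198, so (2,1) = 88.
The remaining cell in column 1 is (3,1) = 198 − 180 = 18.
Column 4: 46 + 67 + 60 + ? = 198, so (3,4) = 25.

81 -3 74 46 / 88 4 39 67 / 18 102 53 25 / 11 95 32 60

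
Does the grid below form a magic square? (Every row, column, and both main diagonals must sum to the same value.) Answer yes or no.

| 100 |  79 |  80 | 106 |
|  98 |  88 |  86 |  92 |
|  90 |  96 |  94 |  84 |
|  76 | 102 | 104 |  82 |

Row 1: 100 + 79 + 80 + 106 = 365.
Row 2: 98 + 88 + 86 + 92 = 364.
Row 3: 90 + 96 + 94 + 84 = 364.
Row 4: 76 + 102 + 104 + 82 = 364.
Column 1: 100 + 98 + 90 + 76 = 364.
Column 2: 79 + 88 + 96 + 102 = 365.
Column 3: 80 + 86 + 94 + 104 = 364.
Column 4: 106 + 92 + 84 + 82 = 364.
Main diagonal: 100 + 88 + 94 + 82 = 364.
Anti-diagonal: 106 + 86 + 96 + 76 = 364.

No — row 1 sums to 365 but main diagonal sums to 364.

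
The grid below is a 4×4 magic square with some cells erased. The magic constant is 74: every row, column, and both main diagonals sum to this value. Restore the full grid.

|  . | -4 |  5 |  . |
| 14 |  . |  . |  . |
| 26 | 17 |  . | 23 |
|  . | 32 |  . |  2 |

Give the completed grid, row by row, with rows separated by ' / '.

35 -4 5 38 / 14 29 20 11 / 26 17 8 23 / -1 32 41 2

Row 3 must total 74; the given cells sum to 66, so (3,3) = 8.
Column 2: -4 + 17 + 32 + ? = 74, so (2,2) = 29.
The remaining cell in main diagonal is (1,1) = 74 − 39 = 35.
Row 1 must total 74; the given cells sum to 36, so (1,4) = 38.
The remaining cell in column 1 is (4,1) = 74 − 75 = -1.
Column 4 must total 74; the given cells sum to 63, so (2,4) = 11.
Anti-diagonal: 38 + 17 + (-1) + ? = 74, so (2,3) = 20.
Row 4: -1 + 32 + 2 + ? = 74, so (4,3) = 41.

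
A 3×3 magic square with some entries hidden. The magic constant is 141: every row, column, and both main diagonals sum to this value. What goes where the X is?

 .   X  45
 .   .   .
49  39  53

55

Using column 3: 45 + 53 + ? → (2,3) = 141 − 98 = 43.
Anti-diagonal: 45 + 49 + ? = 141, so (2,2) = 47.
Row 2 needs 141; the known cells sum to 90, so (2,1) = 51.
From column 1, 141 − (51 + 49) gives (1,1) = 41.
Column 2 needs 141; the known cells sum to 86, so (1,2) = 55.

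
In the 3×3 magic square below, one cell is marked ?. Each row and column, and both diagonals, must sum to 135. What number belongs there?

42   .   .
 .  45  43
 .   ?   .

41

From row 2, 135 − (45 + 43) gives (2,1) = 47.
Column 1 needs 135; the known cells sum to 89, so (3,1) = 46.
Using main diagonal: 42 + 45 + ? → (3,3) = 135 − 87 = 48.
Anti-diagonal must total 135; the given cells sum to 91, so (1,3) = 44.
Row 1 must total 135; the given cells sum to 86, so (1,2) = 49.
Row 3: 46 + 48 + ? = 135, so (3,2) = 41.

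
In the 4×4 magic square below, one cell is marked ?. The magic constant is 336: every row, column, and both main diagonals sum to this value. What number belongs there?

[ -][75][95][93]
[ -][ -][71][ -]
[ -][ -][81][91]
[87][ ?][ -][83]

Row 1 needs 336; the known cells sum to 263, so (1,1) = 73.
Column 3 must total 336; the given cells sum to 247, so (4,3) = 89.
Column 4: 93 + 91 + 83 + ? = 336, so (2,4) = 69.
Main diagonal must total 336; the given cells sum to 237, so (2,2) = 99.
Anti-diagonal: 93 + 71 + 87 + ? = 336, so (3,2) = 85.
Row 2: 99 + 71 + 69 + ? = 336, so (2,1) = 97.
Row 3 needs 336; the known cells sum to 257, so (3,1) = 79.
Row 4 must total 336; the given cells sum to 259, so (4,2) = 77.

77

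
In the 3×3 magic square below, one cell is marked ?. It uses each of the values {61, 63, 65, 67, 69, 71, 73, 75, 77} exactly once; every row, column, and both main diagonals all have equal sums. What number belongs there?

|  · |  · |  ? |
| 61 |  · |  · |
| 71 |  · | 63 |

67

The 9 entries sum to 621, so each line sums to 621/3 = 207.
From row 3, 207 − (71 + 63) gives (3,2) = 73.
The remaining cell in column 1 is (1,1) = 207 − 132 = 75.
Using main diagonal: 75 + 63 + ? → (2,2) = 207 − 138 = 69.
Anti-diagonal must total 207; the given cells sum to 140, so (1,3) = 67.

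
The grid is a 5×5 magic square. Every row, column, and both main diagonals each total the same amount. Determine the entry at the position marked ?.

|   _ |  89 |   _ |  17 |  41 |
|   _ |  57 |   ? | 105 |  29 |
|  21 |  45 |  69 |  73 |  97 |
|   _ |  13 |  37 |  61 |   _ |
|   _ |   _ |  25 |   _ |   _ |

81

Row 3 is complete and sums to 305; that is the magic constant.
From column 2, 305 − (89 + 57 + 45 + 13) gives (5,2) = 101.
Column 4: 17 + 105 + 73 + 61 + ? = 305, so (5,4) = 49.
Using anti-diagonal: 41 + 105 + 69 + 13 + ? → (5,1) = 305 − 228 = 77.
The remaining cell in row 5 is (5,5) = 305 − 252 = 53.
Using column 5: 41 + 29 + 97 + 53 + ? → (4,5) = 305 − 220 = 85.
Main diagonal: 57 + 69 + 61 + 53 + ? = 305, so (1,1) = 65.
Using row 1: 65 + 89 + 17 + 41 + ? → (1,3) = 305 − 212 = 93.
Using row 4: 13 + 37 + 61 + 85 + ? → (4,1) = 305 − 196 = 109.
Using column 1: 65 + 21 + 109 + 77 + ? → (2,1) = 305 − 272 = 33.
Column 3: 93 + 69 + 37 + 25 + ? = 305, so (2,3) = 81.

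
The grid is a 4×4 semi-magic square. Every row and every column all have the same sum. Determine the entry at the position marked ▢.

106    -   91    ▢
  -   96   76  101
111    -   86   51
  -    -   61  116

46

Column 3 is complete and sums to 314; that is the magic constant.
Using row 2: 96 + 76 + 101 + ? → (2,1) = 314 − 273 = 41.
Row 3 needs 314; the known cells sum to 248, so (3,2) = 66.
From column 1, 314 − (106 + 41 + 111) gives (4,1) = 56.
Column 4 needs 314; the known cells sum to 268, so (1,4) = 46.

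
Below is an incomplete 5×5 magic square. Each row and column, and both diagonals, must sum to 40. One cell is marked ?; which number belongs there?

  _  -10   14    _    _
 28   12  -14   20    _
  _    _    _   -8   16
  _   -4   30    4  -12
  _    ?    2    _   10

18

Row 2: 28 + 12 + (-14) + 20 + ? = 40, so (2,5) = -6.
Row 4 needs 40; the known cells sum to 18, so (4,1) = 22.
Column 3 needs 40; the known cells sum to 32, so (3,3) = 8.
Column 5: -6 + 16 + (-12) + 10 + ? = 40, so (1,5) = 32.
The remaining cell in main diagonal is (1,1) = 40 − 34 = 6.
Anti-diagonal needs 40; the known cells sum to 56, so (5,1) = -16.
Row 1 needs 40; the known cells sum to 42, so (1,4) = -2.
Using column 1: 6 + 28 + 22 + (-16) + ? → (3,1) = 40 − 40 = 0.
Using column 4: -2 + 20 + (-8) + 4 + ? → (5,4) = 40 − 14 = 26.
Row 3: 0 + 8 + (-8) + 16 + ? = 40, so (3,2) = 24.
Row 5 must total 40; the given cells sum to 22, so (5,2) = 18.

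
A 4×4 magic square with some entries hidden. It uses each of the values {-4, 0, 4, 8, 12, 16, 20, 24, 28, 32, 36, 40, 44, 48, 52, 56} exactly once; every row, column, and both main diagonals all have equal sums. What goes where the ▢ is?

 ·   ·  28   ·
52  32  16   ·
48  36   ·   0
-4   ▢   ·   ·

The 16 entries sum to 416, so each line sums to 416/4 = 104.
Row 2 needs 104; the known cells sum to 100, so (2,4) = 4.
Row 3 must total 104; the given cells sum to 84, so (3,3) = 20.
Column 1 must total 104; the given cells sum to 96, so (1,1) = 8.
Column 3: 28 + 16 + 20 + ? = 104, so (4,3) = 40.
From main diagonal, 104 − (8 + 32 + 20) gives (4,4) = 44.
Anti-diagonal needs 104; the known cells sum to 48, so (1,4) = 56.
The remaining cell in row 1 is (1,2) = 104 − 92 = 12.
Row 4 must total 104; the given cells sum to 80, so (4,2) = 24.

24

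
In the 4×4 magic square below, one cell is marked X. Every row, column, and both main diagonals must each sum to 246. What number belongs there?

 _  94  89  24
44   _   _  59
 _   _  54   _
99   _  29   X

The remaining cell in row 1 is (1,1) = 246 − 207 = 39.
Column 1: 39 + 44 + 99 + ? = 246, so (3,1) = 64.
Using column 3: 89 + 54 + 29 + ? → (2,3) = 246 − 172 = 74.
The remaining cell in anti-diagonal is (3,2) = 246 − 197 = 49.
Using row 2: 44 + 74 + 59 + ? → (2,2) = 246 − 177 = 69.
The remaining cell in row 3 is (3,4) = 246 − 167 = 79.
Column 2: 94 + 69 + 49 + ? = 246, so (4,2) = 34.
Column 4 must total 246; the given cells sum to 162, so (4,4) = 84.

84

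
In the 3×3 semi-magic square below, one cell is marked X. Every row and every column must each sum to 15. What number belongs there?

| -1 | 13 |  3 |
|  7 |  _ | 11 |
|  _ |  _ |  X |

Row 2: 7 + 11 + ? = 15, so (2,2) = -3.
Column 1 needs 15; the known cells sum to 6, so (3,1) = 9.
Column 2 needs 15; the known cells sum to 10, so (3,2) = 5.
The remaining cell in column 3 is (3,3) = 15 − 14 = 1.

1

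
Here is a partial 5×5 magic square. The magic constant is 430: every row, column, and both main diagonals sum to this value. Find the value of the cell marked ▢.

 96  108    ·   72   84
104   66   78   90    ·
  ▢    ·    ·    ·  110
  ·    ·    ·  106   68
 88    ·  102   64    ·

62

The remaining cell in row 1 is (1,3) = 430 − 360 = 70.
From row 2, 430 − (104 + 66 + 78 + 90) gives (2,5) = 92.
Column 4: 72 + 90 + 106 + 64 + ? = 430, so (3,4) = 98.
The remaining cell in column 5 is (5,5) = 430 − 354 = 76.
Using main diagonal: 96 + 66 + 106 + 76 + ? → (3,3) = 430 − 344 = 86.
Anti-diagonal must total 430; the given cells sum to 348, so (4,2) = 82.
The remaining cell in row 5 is (5,2) = 430 − 330 = 100.
Column 2: 108 + 66 + 82 + 100 + ? = 430, so (3,2) = 74.
Column 3 needs 430; the known cells sum to 336, so (4,3) = 94.
Using row 3: 74 + 86 + 98 + 110 + ? → (3,1) = 430 − 368 = 62.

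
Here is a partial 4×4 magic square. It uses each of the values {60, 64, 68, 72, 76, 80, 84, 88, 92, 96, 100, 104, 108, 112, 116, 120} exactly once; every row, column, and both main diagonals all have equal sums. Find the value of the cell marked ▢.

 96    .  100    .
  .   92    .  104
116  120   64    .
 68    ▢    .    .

72

The 16 entries sum to 1440, so each line sums to 1440/4 = 360.
Row 3: 116 + 120 + 64 + ? = 360, so (3,4) = 60.
Column 1: 96 + 116 + 68 + ? = 360, so (2,1) = 80.
Main diagonal: 96 + 92 + 64 + ? = 360, so (4,4) = 108.
From row 2, 360 − (80 + 92 + 104) gives (2,3) = 84.
Column 3: 100 + 84 + 64 + ? = 360, so (4,3) = 112.
From column 4, 360 − (104 + 60 + 108) gives (1,4) = 88.
From row 1, 360 − (96 + 100 + 88) gives (1,2) = 76.
Row 4 needs 360; the known cells sum to 288, so (4,2) = 72.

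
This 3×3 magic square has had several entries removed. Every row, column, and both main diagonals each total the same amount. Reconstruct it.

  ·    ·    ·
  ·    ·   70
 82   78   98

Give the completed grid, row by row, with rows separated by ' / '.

Row 3 is already complete: 82 + 78 + 98 = 258, so that is the magic constant.
Column 3 must total 258; the given cells sum to 168, so (1,3) = 90.
Anti-diagonal needs 258; the known cells sum to 172, so (2,2) = 86.
Row 2 needs 258; the known cells sum to 156, so (2,1) = 102.
Column 1 must total 258; the given cells sum to 184, so (1,1) = 74.
Column 2: 86 + 78 + ? = 258, so (1,2) = 94.

74 94 90 / 102 86 70 / 82 78 98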